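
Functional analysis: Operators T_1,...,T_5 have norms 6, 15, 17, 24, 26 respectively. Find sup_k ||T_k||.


By the Uniform Boundedness Principle, the supremum of norms is finite.
sup_k ||T_k|| = max(6, 15, 17, 24, 26) = 26

26


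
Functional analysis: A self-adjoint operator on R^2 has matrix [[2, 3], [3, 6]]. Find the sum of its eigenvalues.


For a self-adjoint (symmetric) matrix, the eigenvalues are real.
The sum of eigenvalues equals the trace of the matrix.
trace = 2 + 6 = 8

8


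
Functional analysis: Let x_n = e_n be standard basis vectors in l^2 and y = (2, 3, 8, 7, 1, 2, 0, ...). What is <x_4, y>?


x_4 = e_4 is the standard basis vector with 1 in position 4.
<x_4, y> = y_4 = 7
As n -> infinity, <x_n, y> -> 0, confirming weak convergence of (x_n) to 0.

7


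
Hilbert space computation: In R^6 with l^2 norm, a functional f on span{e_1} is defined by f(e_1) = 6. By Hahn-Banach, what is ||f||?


The norm of f is given by ||f|| = sup_{||x||=1} |f(x)|.
On span{e_1}, ||e_1|| = 1, so ||f|| = |f(e_1)| / ||e_1||
= |6| / 1 = 6.0000

6.0000


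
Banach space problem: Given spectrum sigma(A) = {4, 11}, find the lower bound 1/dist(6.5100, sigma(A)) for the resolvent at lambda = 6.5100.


dist(6.5100, {4, 11}) = min(|6.5100 - 4|, |6.5100 - 11|)
= min(2.5100, 4.4900) = 2.5100
Resolvent bound = 1/2.5100 = 0.3984

0.3984


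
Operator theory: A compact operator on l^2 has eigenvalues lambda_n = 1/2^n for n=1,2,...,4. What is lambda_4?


The eigenvalue formula gives lambda_4 = 1/2^4
= 1/16
= 0.0625

0.0625


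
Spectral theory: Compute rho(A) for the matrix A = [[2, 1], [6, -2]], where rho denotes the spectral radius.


For a 2x2 matrix, eigenvalues satisfy lambda^2 - (trace)*lambda + det = 0
trace = 2 + -2 = 0
det = 2*-2 - 1*6 = -10
discriminant = 0^2 - 4*(-10) = 40
spectral radius = max |eigenvalue| = 3.1623

3.1623


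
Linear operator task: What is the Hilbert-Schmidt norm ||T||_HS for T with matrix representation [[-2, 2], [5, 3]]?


The Hilbert-Schmidt norm is sqrt(sum of squares of all entries).
Sum of squares = (-2)^2 + 2^2 + 5^2 + 3^2
= 4 + 4 + 25 + 9 = 42
||T||_HS = sqrt(42) = 6.4807

6.4807


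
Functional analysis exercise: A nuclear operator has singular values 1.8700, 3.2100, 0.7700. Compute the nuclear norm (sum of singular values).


The nuclear norm is the sum of all singular values.
||T||_1 = 1.8700 + 3.2100 + 0.7700
= 5.8500

5.8500


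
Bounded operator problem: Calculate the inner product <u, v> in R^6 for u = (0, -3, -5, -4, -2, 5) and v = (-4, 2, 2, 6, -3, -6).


Computing the standard inner product <u, v> = sum u_i * v_i
= 0*-4 + -3*2 + -5*2 + -4*6 + -2*-3 + 5*-6
= 0 + -6 + -10 + -24 + 6 + -30
= -64

-64


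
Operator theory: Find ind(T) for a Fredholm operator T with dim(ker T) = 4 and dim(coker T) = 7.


The Fredholm index is defined as ind(T) = dim(ker T) - dim(coker T)
= 4 - 7
= -3

-3


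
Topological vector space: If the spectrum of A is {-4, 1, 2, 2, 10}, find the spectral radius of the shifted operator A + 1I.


Spectrum of A + 1I = {-3, 2, 3, 3, 11}
Spectral radius = max |lambda| over the shifted spectrum
= max(3, 2, 3, 3, 11) = 11

11


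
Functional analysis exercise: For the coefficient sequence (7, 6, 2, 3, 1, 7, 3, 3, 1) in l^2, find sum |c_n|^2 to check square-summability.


sum |c_n|^2 = 7^2 + 6^2 + 2^2 + 3^2 + 1^2 + 7^2 + 3^2 + 3^2 + 1^2
= 49 + 36 + 4 + 9 + 1 + 49 + 9 + 9 + 1
= 167

167


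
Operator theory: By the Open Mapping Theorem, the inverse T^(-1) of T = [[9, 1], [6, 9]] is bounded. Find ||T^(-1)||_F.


det(T) = 9*9 - 1*6 = 75
T^(-1) = (1/75) * [[9, -1], [-6, 9]] = [[0.1200, -0.0133], [-0.0800, 0.1200]]
||T^(-1)||_F^2 = 0.1200^2 + (-0.0133)^2 + (-0.0800)^2 + 0.1200^2 = 0.0354
||T^(-1)||_F = sqrt(0.0354) = 0.1881

0.1881


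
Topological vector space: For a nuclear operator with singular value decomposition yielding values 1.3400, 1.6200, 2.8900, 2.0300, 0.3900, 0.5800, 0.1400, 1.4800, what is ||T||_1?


The nuclear norm is the sum of all singular values.
||T||_1 = 1.3400 + 1.6200 + 2.8900 + 2.0300 + 0.3900 + 0.5800 + 0.1400 + 1.4800
= 10.4700

10.4700


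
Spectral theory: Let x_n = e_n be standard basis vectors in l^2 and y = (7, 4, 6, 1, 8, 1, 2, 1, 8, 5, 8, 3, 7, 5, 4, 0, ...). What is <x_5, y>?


x_5 = e_5 is the standard basis vector with 1 in position 5.
<x_5, y> = y_5 = 8
As n -> infinity, <x_n, y> -> 0, confirming weak convergence of (x_n) to 0.

8


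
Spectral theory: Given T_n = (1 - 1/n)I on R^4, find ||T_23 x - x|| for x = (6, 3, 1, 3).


T_23 x - x = (1 - 1/23)x - x = -x/23
||x|| = sqrt(55) = 7.4162
||T_23 x - x|| = ||x||/23 = 7.4162/23 = 0.3224

0.3224


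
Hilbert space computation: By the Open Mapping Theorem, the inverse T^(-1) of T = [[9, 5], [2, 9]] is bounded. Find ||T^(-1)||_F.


det(T) = 9*9 - 5*2 = 71
T^(-1) = (1/71) * [[9, -5], [-2, 9]] = [[0.1268, -0.0704], [-0.0282, 0.1268]]
||T^(-1)||_F^2 = 0.1268^2 + (-0.0704)^2 + (-0.0282)^2 + 0.1268^2 = 0.0379
||T^(-1)||_F = sqrt(0.0379) = 0.1947

0.1947


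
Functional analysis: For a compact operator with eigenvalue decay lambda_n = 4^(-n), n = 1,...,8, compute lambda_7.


The eigenvalue formula gives lambda_7 = 1/4^7
= 1/16384
= 6.1035e-05

6.1035e-05


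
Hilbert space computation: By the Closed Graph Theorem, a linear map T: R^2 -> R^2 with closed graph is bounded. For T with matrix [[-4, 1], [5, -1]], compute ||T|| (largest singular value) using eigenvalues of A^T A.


A^T A = [[41, -9], [-9, 2]]
trace(A^T A) = 43, det(A^T A) = 1
discriminant = 43^2 - 4*1 = 1845
Largest eigenvalue of A^T A = (trace + sqrt(disc))/2 = 42.9767
||T|| = sqrt(42.9767) = 6.5557

6.5557


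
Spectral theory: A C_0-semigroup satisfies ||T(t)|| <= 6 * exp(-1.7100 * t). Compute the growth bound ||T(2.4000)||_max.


||T(2.4000)|| <= 6 * exp(-1.7100 * 2.4000)
= 6 * exp(-4.1040)
= 6 * 0.0165
= 0.0990

0.0990


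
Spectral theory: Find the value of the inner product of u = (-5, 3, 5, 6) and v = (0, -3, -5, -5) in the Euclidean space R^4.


Computing the standard inner product <u, v> = sum u_i * v_i
= -5*0 + 3*-3 + 5*-5 + 6*-5
= 0 + -9 + -25 + -30
= -64

-64


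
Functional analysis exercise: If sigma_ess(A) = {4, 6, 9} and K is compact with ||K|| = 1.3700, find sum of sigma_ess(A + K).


By Weyl's theorem, the essential spectrum is invariant under compact perturbations.
sigma_ess(A + K) = sigma_ess(A) = {4, 6, 9}
Sum = 4 + 6 + 9 = 19

19


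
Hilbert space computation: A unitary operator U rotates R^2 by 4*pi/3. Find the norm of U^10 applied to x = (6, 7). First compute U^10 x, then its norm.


U is a rotation by theta = 4*pi/3
U^10 = rotation by 10*theta = 40*pi/3 = 4*pi/3 (mod 2*pi)
cos(4*pi/3) = -0.5000, sin(4*pi/3) = -0.8660
U^10 x = (-0.5000 * 6 - -0.8660 * 7, -0.8660 * 6 + -0.5000 * 7)
= (3.0622, -8.6962)
||U^10 x|| = sqrt(3.0622^2 + (-8.6962)^2) = sqrt(85.0000) = 9.2195

9.2195


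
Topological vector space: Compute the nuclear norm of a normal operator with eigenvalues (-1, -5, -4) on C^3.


For a normal operator, singular values equal |eigenvalues|.
Trace norm = sum |lambda_i| = 1 + 5 + 4
= 10

10


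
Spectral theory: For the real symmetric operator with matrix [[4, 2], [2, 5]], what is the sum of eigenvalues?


For a self-adjoint (symmetric) matrix, the eigenvalues are real.
The sum of eigenvalues equals the trace of the matrix.
trace = 4 + 5 = 9

9


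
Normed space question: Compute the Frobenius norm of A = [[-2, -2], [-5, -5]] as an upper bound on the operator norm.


||A||_F^2 = sum a_ij^2
= (-2)^2 + (-2)^2 + (-5)^2 + (-5)^2
= 4 + 4 + 25 + 25 = 58
||A||_F = sqrt(58) = 7.6158

7.6158


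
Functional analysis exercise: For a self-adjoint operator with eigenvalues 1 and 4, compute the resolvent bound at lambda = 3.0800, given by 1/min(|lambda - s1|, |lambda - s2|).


dist(3.0800, {1, 4}) = min(|3.0800 - 1|, |3.0800 - 4|)
= min(2.0800, 0.9200) = 0.9200
Resolvent bound = 1/0.9200 = 1.0870

1.0870


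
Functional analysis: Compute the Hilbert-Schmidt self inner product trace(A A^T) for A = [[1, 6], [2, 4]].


trace(A * A^T) = sum of squares of all entries
= 1^2 + 6^2 + 2^2 + 4^2
= 1 + 36 + 4 + 16
= 57

57


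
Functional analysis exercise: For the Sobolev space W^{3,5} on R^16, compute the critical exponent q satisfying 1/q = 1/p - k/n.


Using the Sobolev embedding formula: 1/q = 1/p - k/n
1/q = 1/5 - 3/16 = 1/80
q = 1/(1/80) = 80

80.0000


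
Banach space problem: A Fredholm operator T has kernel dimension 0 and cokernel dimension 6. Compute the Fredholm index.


The Fredholm index is defined as ind(T) = dim(ker T) - dim(coker T)
= 0 - 6
= -6

-6


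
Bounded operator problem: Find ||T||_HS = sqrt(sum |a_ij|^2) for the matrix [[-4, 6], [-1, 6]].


The Hilbert-Schmidt norm is sqrt(sum of squares of all entries).
Sum of squares = (-4)^2 + 6^2 + (-1)^2 + 6^2
= 16 + 36 + 1 + 36 = 89
||T||_HS = sqrt(89) = 9.4340

9.4340


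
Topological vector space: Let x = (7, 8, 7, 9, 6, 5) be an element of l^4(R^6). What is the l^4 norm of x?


The l^4 norm = (sum |x_i|^4)^(1/4)
Sum of 4th powers = 2401 + 4096 + 2401 + 6561 + 1296 + 625 = 17380
||x||_4 = (17380)^(1/4) = 11.4819

11.4819


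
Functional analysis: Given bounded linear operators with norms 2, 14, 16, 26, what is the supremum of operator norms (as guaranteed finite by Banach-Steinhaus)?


By the Uniform Boundedness Principle, the supremum of norms is finite.
sup_k ||T_k|| = max(2, 14, 16, 26) = 26

26


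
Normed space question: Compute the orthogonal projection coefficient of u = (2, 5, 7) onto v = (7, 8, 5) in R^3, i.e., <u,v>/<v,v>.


Computing <u,v> = 2*7 + 5*8 + 7*5 = 89
Computing <v,v> = 7^2 + 8^2 + 5^2 = 138
Projection coefficient = 89/138 = 0.6449

0.6449


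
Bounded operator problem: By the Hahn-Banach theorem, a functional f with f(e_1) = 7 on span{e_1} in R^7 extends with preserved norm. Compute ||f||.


The norm of f is given by ||f|| = sup_{||x||=1} |f(x)|.
On span{e_1}, ||e_1|| = 1, so ||f|| = |f(e_1)| / ||e_1||
= |7| / 1 = 7.0000

7.0000


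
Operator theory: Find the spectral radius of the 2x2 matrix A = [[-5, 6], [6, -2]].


For a 2x2 matrix, eigenvalues satisfy lambda^2 - (trace)*lambda + det = 0
trace = -5 + -2 = -7
det = -5*-2 - 6*6 = -26
discriminant = (-7)^2 - 4*(-26) = 153
spectral radius = max |eigenvalue| = 9.6847

9.6847


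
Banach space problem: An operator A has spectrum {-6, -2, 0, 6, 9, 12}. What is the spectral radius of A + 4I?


Spectrum of A + 4I = {-2, 2, 4, 10, 13, 16}
Spectral radius = max |lambda| over the shifted spectrum
= max(2, 2, 4, 10, 13, 16) = 16

16


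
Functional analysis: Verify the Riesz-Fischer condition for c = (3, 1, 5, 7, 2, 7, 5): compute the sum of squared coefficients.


sum |c_n|^2 = 3^2 + 1^2 + 5^2 + 7^2 + 2^2 + 7^2 + 5^2
= 9 + 1 + 25 + 49 + 4 + 49 + 25
= 162

162


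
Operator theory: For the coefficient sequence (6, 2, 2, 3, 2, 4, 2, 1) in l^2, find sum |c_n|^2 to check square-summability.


sum |c_n|^2 = 6^2 + 2^2 + 2^2 + 3^2 + 2^2 + 4^2 + 2^2 + 1^2
= 36 + 4 + 4 + 9 + 4 + 16 + 4 + 1
= 78

78


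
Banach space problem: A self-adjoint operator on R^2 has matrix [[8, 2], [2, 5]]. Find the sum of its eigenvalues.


For a self-adjoint (symmetric) matrix, the eigenvalues are real.
The sum of eigenvalues equals the trace of the matrix.
trace = 8 + 5 = 13

13


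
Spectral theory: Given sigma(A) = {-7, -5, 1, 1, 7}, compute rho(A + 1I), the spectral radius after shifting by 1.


Spectrum of A + 1I = {-6, -4, 2, 2, 8}
Spectral radius = max |lambda| over the shifted spectrum
= max(6, 4, 2, 2, 8) = 8

8


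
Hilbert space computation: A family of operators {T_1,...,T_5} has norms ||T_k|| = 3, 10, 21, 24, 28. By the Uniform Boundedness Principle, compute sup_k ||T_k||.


By the Uniform Boundedness Principle, the supremum of norms is finite.
sup_k ||T_k|| = max(3, 10, 21, 24, 28) = 28

28


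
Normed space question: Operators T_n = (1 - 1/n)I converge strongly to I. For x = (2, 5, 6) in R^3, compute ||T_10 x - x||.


T_10 x - x = (1 - 1/10)x - x = -x/10
||x|| = sqrt(65) = 8.0623
||T_10 x - x|| = ||x||/10 = 8.0623/10 = 0.8062

0.8062


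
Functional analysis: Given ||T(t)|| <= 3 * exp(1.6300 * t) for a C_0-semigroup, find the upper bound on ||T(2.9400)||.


||T(2.9400)|| <= 3 * exp(1.6300 * 2.9400)
= 3 * exp(4.7922)
= 3 * 120.5663
= 361.6990

361.6990


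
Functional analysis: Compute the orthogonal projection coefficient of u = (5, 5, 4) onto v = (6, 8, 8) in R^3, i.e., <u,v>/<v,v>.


Computing <u,v> = 5*6 + 5*8 + 4*8 = 102
Computing <v,v> = 6^2 + 8^2 + 8^2 = 164
Projection coefficient = 102/164 = 0.6220

0.6220


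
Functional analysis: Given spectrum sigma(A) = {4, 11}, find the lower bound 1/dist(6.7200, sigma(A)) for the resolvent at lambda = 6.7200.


dist(6.7200, {4, 11}) = min(|6.7200 - 4|, |6.7200 - 11|)
= min(2.7200, 4.2800) = 2.7200
Resolvent bound = 1/2.7200 = 0.3676

0.3676


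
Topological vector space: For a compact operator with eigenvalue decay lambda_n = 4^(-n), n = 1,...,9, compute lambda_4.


The eigenvalue formula gives lambda_4 = 1/4^4
= 1/256
= 0.0039

0.0039


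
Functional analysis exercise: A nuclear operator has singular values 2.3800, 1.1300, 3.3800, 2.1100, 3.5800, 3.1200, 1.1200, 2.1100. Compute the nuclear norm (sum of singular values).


The nuclear norm is the sum of all singular values.
||T||_1 = 2.3800 + 1.1300 + 3.3800 + 2.1100 + 3.5800 + 3.1200 + 1.1200 + 2.1100
= 18.9300

18.9300


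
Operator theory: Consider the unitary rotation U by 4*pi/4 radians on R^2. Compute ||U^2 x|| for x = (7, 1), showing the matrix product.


U is a rotation by theta = 4*pi/4
U^2 = rotation by 2*theta = 8*pi/4 = 0*pi/4 (mod 2*pi)
cos(0*pi/4) = 1.0000, sin(0*pi/4) = 0.0000
U^2 x = (1.0000 * 7 - 0.0000 * 1, 0.0000 * 7 + 1.0000 * 1)
= (7.0000, 1.0000)
||U^2 x|| = sqrt(7.0000^2 + 1.0000^2) = sqrt(50.0000) = 7.0711

7.0711


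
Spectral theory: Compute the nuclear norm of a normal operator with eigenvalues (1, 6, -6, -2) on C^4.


For a normal operator, singular values equal |eigenvalues|.
Trace norm = sum |lambda_i| = 1 + 6 + 6 + 2
= 15

15


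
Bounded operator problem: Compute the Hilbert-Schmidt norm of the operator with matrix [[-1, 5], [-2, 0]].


The Hilbert-Schmidt norm is sqrt(sum of squares of all entries).
Sum of squares = (-1)^2 + 5^2 + (-2)^2 + 0^2
= 1 + 25 + 4 + 0 = 30
||T||_HS = sqrt(30) = 5.4772

5.4772


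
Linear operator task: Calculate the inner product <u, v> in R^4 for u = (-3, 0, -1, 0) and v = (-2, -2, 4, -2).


Computing the standard inner product <u, v> = sum u_i * v_i
= -3*-2 + 0*-2 + -1*4 + 0*-2
= 6 + 0 + -4 + 0
= 2

2


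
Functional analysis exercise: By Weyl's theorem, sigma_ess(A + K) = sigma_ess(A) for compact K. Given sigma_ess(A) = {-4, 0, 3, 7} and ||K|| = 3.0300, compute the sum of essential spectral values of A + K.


By Weyl's theorem, the essential spectrum is invariant under compact perturbations.
sigma_ess(A + K) = sigma_ess(A) = {-4, 0, 3, 7}
Sum = -4 + 0 + 3 + 7 = 6

6


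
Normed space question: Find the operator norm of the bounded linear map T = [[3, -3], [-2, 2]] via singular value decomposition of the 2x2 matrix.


A^T A = [[13, -13], [-13, 13]]
trace(A^T A) = 26, det(A^T A) = 0
discriminant = 26^2 - 4*0 = 676
Largest eigenvalue of A^T A = (trace + sqrt(disc))/2 = 26.0000
||T|| = sqrt(26.0000) = 5.0990

5.0990


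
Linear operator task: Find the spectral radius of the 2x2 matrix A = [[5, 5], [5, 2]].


For a 2x2 matrix, eigenvalues satisfy lambda^2 - (trace)*lambda + det = 0
trace = 5 + 2 = 7
det = 5*2 - 5*5 = -15
discriminant = 7^2 - 4*(-15) = 109
spectral radius = max |eigenvalue| = 8.7202

8.7202


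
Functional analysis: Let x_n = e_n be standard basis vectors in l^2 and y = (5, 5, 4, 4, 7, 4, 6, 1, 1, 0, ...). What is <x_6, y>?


x_6 = e_6 is the standard basis vector with 1 in position 6.
<x_6, y> = y_6 = 4
As n -> infinity, <x_n, y> -> 0, confirming weak convergence of (x_n) to 0.

4


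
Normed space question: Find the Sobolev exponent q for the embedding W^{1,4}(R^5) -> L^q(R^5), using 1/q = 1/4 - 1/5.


Using the Sobolev embedding formula: 1/q = 1/p - k/n
1/q = 1/4 - 1/5 = 1/20
q = 1/(1/20) = 20

20.0000


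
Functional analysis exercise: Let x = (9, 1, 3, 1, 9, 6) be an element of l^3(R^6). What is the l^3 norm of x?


The l^3 norm = (sum |x_i|^3)^(1/3)
Sum of 3th powers = 729 + 1 + 27 + 1 + 729 + 216 = 1703
||x||_3 = (1703)^(1/3) = 11.9418

11.9418


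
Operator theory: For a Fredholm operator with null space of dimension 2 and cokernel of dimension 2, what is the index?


The Fredholm index is defined as ind(T) = dim(ker T) - dim(coker T)
= 2 - 2
= 0

0


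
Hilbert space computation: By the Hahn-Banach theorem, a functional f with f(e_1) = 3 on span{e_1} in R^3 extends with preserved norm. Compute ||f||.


The norm of f is given by ||f|| = sup_{||x||=1} |f(x)|.
On span{e_1}, ||e_1|| = 1, so ||f|| = |f(e_1)| / ||e_1||
= |3| / 1 = 3.0000

3.0000


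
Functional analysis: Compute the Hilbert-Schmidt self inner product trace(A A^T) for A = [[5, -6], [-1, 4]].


trace(A * A^T) = sum of squares of all entries
= 5^2 + (-6)^2 + (-1)^2 + 4^2
= 25 + 36 + 1 + 16
= 78

78


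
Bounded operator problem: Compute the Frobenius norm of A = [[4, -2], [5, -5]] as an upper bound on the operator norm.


||A||_F^2 = sum a_ij^2
= 4^2 + (-2)^2 + 5^2 + (-5)^2
= 16 + 4 + 25 + 25 = 70
||A||_F = sqrt(70) = 8.3666

8.3666


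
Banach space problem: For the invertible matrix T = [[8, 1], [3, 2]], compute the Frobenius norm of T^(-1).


det(T) = 8*2 - 1*3 = 13
T^(-1) = (1/13) * [[2, -1], [-3, 8]] = [[0.1538, -0.0769], [-0.2308, 0.6154]]
||T^(-1)||_F^2 = 0.1538^2 + (-0.0769)^2 + (-0.2308)^2 + 0.6154^2 = 0.4615
||T^(-1)||_F = sqrt(0.4615) = 0.6794

0.6794


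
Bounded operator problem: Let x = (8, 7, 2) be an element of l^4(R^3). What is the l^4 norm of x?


The l^4 norm = (sum |x_i|^4)^(1/4)
Sum of 4th powers = 4096 + 2401 + 16 = 6513
||x||_4 = (6513)^(1/4) = 8.9835

8.9835


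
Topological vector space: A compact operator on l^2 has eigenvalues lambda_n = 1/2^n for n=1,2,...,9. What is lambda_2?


The eigenvalue formula gives lambda_2 = 1/2^2
= 1/4
= 0.2500

0.2500


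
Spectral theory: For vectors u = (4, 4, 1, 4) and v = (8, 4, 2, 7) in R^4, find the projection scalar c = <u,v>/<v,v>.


Computing <u,v> = 4*8 + 4*4 + 1*2 + 4*7 = 78
Computing <v,v> = 8^2 + 4^2 + 2^2 + 7^2 = 133
Projection coefficient = 78/133 = 0.5865

0.5865


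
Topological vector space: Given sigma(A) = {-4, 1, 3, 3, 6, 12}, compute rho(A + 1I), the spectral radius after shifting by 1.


Spectrum of A + 1I = {-3, 2, 4, 4, 7, 13}
Spectral radius = max |lambda| over the shifted spectrum
= max(3, 2, 4, 4, 7, 13) = 13

13


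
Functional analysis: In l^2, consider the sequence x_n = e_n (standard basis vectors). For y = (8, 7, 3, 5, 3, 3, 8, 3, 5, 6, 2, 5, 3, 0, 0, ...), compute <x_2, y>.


x_2 = e_2 is the standard basis vector with 1 in position 2.
<x_2, y> = y_2 = 7
As n -> infinity, <x_n, y> -> 0, confirming weak convergence of (x_n) to 0.

7


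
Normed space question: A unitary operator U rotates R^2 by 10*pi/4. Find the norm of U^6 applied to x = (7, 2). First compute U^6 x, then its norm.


U is a rotation by theta = 10*pi/4
U^6 = rotation by 6*theta = 60*pi/4 = 4*pi/4 (mod 2*pi)
cos(4*pi/4) = -1.0000, sin(4*pi/4) = 0.0000
U^6 x = (-1.0000 * 7 - 0.0000 * 2, 0.0000 * 7 + -1.0000 * 2)
= (-7.0000, -2.0000)
||U^6 x|| = sqrt((-7.0000)^2 + (-2.0000)^2) = sqrt(53.0000) = 7.2801

7.2801


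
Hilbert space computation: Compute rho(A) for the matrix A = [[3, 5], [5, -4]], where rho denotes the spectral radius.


For a 2x2 matrix, eigenvalues satisfy lambda^2 - (trace)*lambda + det = 0
trace = 3 + -4 = -1
det = 3*-4 - 5*5 = -37
discriminant = (-1)^2 - 4*(-37) = 149
spectral radius = max |eigenvalue| = 6.6033

6.6033


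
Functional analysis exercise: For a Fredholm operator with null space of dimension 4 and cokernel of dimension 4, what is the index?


The Fredholm index is defined as ind(T) = dim(ker T) - dim(coker T)
= 4 - 4
= 0

0


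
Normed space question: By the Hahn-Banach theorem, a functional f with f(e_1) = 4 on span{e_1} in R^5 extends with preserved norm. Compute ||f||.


The norm of f is given by ||f|| = sup_{||x||=1} |f(x)|.
On span{e_1}, ||e_1|| = 1, so ||f|| = |f(e_1)| / ||e_1||
= |4| / 1 = 4.0000

4.0000


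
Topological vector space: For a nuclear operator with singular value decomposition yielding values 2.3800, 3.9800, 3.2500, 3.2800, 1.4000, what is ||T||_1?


The nuclear norm is the sum of all singular values.
||T||_1 = 2.3800 + 3.9800 + 3.2500 + 3.2800 + 1.4000
= 14.2900

14.2900


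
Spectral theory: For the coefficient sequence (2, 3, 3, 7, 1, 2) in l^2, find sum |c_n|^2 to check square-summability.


sum |c_n|^2 = 2^2 + 3^2 + 3^2 + 7^2 + 1^2 + 2^2
= 4 + 9 + 9 + 49 + 1 + 4
= 76

76


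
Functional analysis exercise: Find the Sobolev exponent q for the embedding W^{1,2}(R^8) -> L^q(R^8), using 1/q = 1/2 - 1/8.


Using the Sobolev embedding formula: 1/q = 1/p - k/n
1/q = 1/2 - 1/8 = 3/8
q = 1/(3/8) = 8/3 = 2.6667

2.6667


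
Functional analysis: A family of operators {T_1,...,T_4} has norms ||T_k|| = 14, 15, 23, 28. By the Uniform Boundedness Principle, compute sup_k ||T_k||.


By the Uniform Boundedness Principle, the supremum of norms is finite.
sup_k ||T_k|| = max(14, 15, 23, 28) = 28

28


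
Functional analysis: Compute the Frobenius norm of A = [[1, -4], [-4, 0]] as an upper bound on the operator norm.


||A||_F^2 = sum a_ij^2
= 1^2 + (-4)^2 + (-4)^2 + 0^2
= 1 + 16 + 16 + 0 = 33
||A||_F = sqrt(33) = 5.7446

5.7446


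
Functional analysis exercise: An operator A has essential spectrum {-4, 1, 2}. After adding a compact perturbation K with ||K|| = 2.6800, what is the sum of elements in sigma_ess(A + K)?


By Weyl's theorem, the essential spectrum is invariant under compact perturbations.
sigma_ess(A + K) = sigma_ess(A) = {-4, 1, 2}
Sum = -4 + 1 + 2 = -1

-1


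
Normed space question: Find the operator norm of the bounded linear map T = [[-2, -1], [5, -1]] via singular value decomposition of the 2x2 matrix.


A^T A = [[29, -3], [-3, 2]]
trace(A^T A) = 31, det(A^T A) = 49
discriminant = 31^2 - 4*49 = 765
Largest eigenvalue of A^T A = (trace + sqrt(disc))/2 = 29.3293
||T|| = sqrt(29.3293) = 5.4157

5.4157


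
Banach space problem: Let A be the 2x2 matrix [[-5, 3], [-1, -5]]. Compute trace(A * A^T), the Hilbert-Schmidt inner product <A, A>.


trace(A * A^T) = sum of squares of all entries
= (-5)^2 + 3^2 + (-1)^2 + (-5)^2
= 25 + 9 + 1 + 25
= 60

60


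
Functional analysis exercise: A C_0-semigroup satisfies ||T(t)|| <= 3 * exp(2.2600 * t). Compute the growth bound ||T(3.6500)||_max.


||T(3.6500)|| <= 3 * exp(2.2600 * 3.6500)
= 3 * exp(8.2490)
= 3 * 3823.8001
= 11471.4003

11471.4003


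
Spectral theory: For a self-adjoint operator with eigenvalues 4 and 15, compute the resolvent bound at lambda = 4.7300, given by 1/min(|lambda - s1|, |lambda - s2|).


dist(4.7300, {4, 15}) = min(|4.7300 - 4|, |4.7300 - 15|)
= min(0.7300, 10.2700) = 0.7300
Resolvent bound = 1/0.7300 = 1.3699

1.3699


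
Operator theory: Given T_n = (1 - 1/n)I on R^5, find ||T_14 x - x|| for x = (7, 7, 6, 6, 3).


T_14 x - x = (1 - 1/14)x - x = -x/14
||x|| = sqrt(179) = 13.3791
||T_14 x - x|| = ||x||/14 = 13.3791/14 = 0.9556

0.9556


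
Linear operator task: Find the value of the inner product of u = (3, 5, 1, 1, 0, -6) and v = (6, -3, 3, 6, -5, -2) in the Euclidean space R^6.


Computing the standard inner product <u, v> = sum u_i * v_i
= 3*6 + 5*-3 + 1*3 + 1*6 + 0*-5 + -6*-2
= 18 + -15 + 3 + 6 + 0 + 12
= 24

24


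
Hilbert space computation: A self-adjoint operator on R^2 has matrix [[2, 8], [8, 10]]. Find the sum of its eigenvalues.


For a self-adjoint (symmetric) matrix, the eigenvalues are real.
The sum of eigenvalues equals the trace of the matrix.
trace = 2 + 10 = 12

12


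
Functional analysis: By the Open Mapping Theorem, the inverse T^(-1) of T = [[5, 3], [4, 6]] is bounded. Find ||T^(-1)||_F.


det(T) = 5*6 - 3*4 = 18
T^(-1) = (1/18) * [[6, -3], [-4, 5]] = [[0.3333, -0.1667], [-0.2222, 0.2778]]
||T^(-1)||_F^2 = 0.3333^2 + (-0.1667)^2 + (-0.2222)^2 + 0.2778^2 = 0.2654
||T^(-1)||_F = sqrt(0.2654) = 0.5152

0.5152


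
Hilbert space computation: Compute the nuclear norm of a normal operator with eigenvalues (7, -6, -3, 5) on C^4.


For a normal operator, singular values equal |eigenvalues|.
Trace norm = sum |lambda_i| = 7 + 6 + 3 + 5
= 21

21


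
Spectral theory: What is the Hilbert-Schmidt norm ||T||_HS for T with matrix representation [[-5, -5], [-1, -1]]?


The Hilbert-Schmidt norm is sqrt(sum of squares of all entries).
Sum of squares = (-5)^2 + (-5)^2 + (-1)^2 + (-1)^2
= 25 + 25 + 1 + 1 = 52
||T||_HS = sqrt(52) = 7.2111

7.2111


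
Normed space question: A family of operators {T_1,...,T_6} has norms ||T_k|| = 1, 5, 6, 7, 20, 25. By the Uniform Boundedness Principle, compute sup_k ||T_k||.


By the Uniform Boundedness Principle, the supremum of norms is finite.
sup_k ||T_k|| = max(1, 5, 6, 7, 20, 25) = 25

25


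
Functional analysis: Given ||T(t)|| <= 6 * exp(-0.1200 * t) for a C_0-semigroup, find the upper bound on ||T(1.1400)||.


||T(1.1400)|| <= 6 * exp(-0.1200 * 1.1400)
= 6 * exp(-0.1368)
= 6 * 0.8721
= 5.2329

5.2329


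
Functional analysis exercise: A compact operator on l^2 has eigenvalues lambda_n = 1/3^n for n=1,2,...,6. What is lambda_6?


The eigenvalue formula gives lambda_6 = 1/3^6
= 1/729
= 0.0014

0.0014


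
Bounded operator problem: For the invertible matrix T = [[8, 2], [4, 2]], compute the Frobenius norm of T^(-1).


det(T) = 8*2 - 2*4 = 8
T^(-1) = (1/8) * [[2, -2], [-4, 8]] = [[0.2500, -0.2500], [-0.5000, 1.0000]]
||T^(-1)||_F^2 = 0.2500^2 + (-0.2500)^2 + (-0.5000)^2 + 1.0000^2 = 1.3750
||T^(-1)||_F = sqrt(1.3750) = 1.1726

1.1726


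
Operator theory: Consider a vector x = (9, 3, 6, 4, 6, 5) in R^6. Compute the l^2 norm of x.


The l^2 norm = (sum |x_i|^2)^(1/2)
Sum of 2th powers = 81 + 9 + 36 + 16 + 36 + 25 = 203
||x||_2 = (203)^(1/2) = 14.2478

14.2478


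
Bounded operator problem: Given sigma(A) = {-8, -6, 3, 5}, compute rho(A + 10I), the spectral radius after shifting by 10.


Spectrum of A + 10I = {2, 4, 13, 15}
Spectral radius = max |lambda| over the shifted spectrum
= max(2, 4, 13, 15) = 15

15


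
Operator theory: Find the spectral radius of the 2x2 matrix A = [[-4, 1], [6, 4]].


For a 2x2 matrix, eigenvalues satisfy lambda^2 - (trace)*lambda + det = 0
trace = -4 + 4 = 0
det = -4*4 - 1*6 = -22
discriminant = 0^2 - 4*(-22) = 88
spectral radius = max |eigenvalue| = 4.6904

4.6904


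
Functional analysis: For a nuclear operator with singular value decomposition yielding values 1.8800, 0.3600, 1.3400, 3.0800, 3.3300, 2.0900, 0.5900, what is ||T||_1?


The nuclear norm is the sum of all singular values.
||T||_1 = 1.8800 + 0.3600 + 1.3400 + 3.0800 + 3.3300 + 2.0900 + 0.5900
= 12.6700

12.6700


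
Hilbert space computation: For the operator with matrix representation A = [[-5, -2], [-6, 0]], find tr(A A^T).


trace(A * A^T) = sum of squares of all entries
= (-5)^2 + (-2)^2 + (-6)^2 + 0^2
= 25 + 4 + 36 + 0
= 65

65


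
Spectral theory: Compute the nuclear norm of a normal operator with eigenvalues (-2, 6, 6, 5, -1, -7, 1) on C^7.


For a normal operator, singular values equal |eigenvalues|.
Trace norm = sum |lambda_i| = 2 + 6 + 6 + 5 + 1 + 7 + 1
= 28

28


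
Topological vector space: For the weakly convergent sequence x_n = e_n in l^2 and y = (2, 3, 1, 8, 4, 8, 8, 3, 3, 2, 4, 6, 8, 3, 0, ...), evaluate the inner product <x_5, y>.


x_5 = e_5 is the standard basis vector with 1 in position 5.
<x_5, y> = y_5 = 4
As n -> infinity, <x_n, y> -> 0, confirming weak convergence of (x_n) to 0.

4


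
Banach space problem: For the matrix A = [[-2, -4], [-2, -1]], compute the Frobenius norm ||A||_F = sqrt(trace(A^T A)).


||A||_F^2 = sum a_ij^2
= (-2)^2 + (-4)^2 + (-2)^2 + (-1)^2
= 4 + 16 + 4 + 1 = 25
||A||_F = sqrt(25) = 5.0000

5.0000


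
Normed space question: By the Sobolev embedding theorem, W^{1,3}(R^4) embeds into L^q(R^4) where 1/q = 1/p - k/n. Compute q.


Using the Sobolev embedding formula: 1/q = 1/p - k/n
1/q = 1/3 - 1/4 = 1/12
q = 1/(1/12) = 12

12.0000


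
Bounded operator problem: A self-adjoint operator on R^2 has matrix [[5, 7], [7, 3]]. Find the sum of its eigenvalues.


For a self-adjoint (symmetric) matrix, the eigenvalues are real.
The sum of eigenvalues equals the trace of the matrix.
trace = 5 + 3 = 8

8


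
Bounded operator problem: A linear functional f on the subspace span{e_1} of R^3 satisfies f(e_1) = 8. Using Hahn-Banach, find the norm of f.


The norm of f is given by ||f|| = sup_{||x||=1} |f(x)|.
On span{e_1}, ||e_1|| = 1, so ||f|| = |f(e_1)| / ||e_1||
= |8| / 1 = 8.0000

8.0000


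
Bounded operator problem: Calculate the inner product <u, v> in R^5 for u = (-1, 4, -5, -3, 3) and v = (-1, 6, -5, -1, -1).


Computing the standard inner product <u, v> = sum u_i * v_i
= -1*-1 + 4*6 + -5*-5 + -3*-1 + 3*-1
= 1 + 24 + 25 + 3 + -3
= 50

50


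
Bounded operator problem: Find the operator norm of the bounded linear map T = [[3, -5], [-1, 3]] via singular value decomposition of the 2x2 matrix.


A^T A = [[10, -18], [-18, 34]]
trace(A^T A) = 44, det(A^T A) = 16
discriminant = 44^2 - 4*16 = 1872
Largest eigenvalue of A^T A = (trace + sqrt(disc))/2 = 43.6333
||T|| = sqrt(43.6333) = 6.6056

6.6056


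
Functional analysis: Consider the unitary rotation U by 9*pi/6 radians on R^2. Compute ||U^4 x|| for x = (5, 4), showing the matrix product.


U is a rotation by theta = 9*pi/6
U^4 = rotation by 4*theta = 36*pi/6 = 0*pi/6 (mod 2*pi)
cos(0*pi/6) = 1.0000, sin(0*pi/6) = 0.0000
U^4 x = (1.0000 * 5 - 0.0000 * 4, 0.0000 * 5 + 1.0000 * 4)
= (5.0000, 4.0000)
||U^4 x|| = sqrt(5.0000^2 + 4.0000^2) = sqrt(41.0000) = 6.4031

6.4031


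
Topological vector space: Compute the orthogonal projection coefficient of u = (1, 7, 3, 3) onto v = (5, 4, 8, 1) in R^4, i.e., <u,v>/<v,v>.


Computing <u,v> = 1*5 + 7*4 + 3*8 + 3*1 = 60
Computing <v,v> = 5^2 + 4^2 + 8^2 + 1^2 = 106
Projection coefficient = 60/106 = 0.5660

0.5660


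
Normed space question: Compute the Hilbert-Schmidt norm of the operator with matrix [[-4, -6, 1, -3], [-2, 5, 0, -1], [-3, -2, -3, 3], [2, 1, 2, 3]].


The Hilbert-Schmidt norm is sqrt(sum of squares of all entries).
Sum of squares = (-4)^2 + (-6)^2 + 1^2 + (-3)^2 + (-2)^2 + 5^2 + 0^2 + (-1)^2 + (-3)^2 + (-2)^2 + (-3)^2 + 3^2 + 2^2 + 1^2 + 2^2 + 3^2
= 16 + 36 + 1 + 9 + 4 + 25 + 0 + 1 + 9 + 4 + 9 + 9 + 4 + 1 + 4 + 9 = 141
||T||_HS = sqrt(141) = 11.8743

11.8743


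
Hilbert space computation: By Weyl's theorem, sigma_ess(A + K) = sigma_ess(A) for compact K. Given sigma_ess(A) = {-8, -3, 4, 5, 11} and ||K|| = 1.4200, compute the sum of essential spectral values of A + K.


By Weyl's theorem, the essential spectrum is invariant under compact perturbations.
sigma_ess(A + K) = sigma_ess(A) = {-8, -3, 4, 5, 11}
Sum = -8 + -3 + 4 + 5 + 11 = 9

9


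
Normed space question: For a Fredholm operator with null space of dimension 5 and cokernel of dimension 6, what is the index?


The Fredholm index is defined as ind(T) = dim(ker T) - dim(coker T)
= 5 - 6
= -1

-1


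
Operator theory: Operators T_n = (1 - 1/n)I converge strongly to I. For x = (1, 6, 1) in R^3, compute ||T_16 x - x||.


T_16 x - x = (1 - 1/16)x - x = -x/16
||x|| = sqrt(38) = 6.1644
||T_16 x - x|| = ||x||/16 = 6.1644/16 = 0.3853

0.3853


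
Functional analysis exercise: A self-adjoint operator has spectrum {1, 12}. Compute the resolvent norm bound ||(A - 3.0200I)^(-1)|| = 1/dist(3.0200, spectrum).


dist(3.0200, {1, 12}) = min(|3.0200 - 1|, |3.0200 - 12|)
= min(2.0200, 8.9800) = 2.0200
Resolvent bound = 1/2.0200 = 0.4950

0.4950


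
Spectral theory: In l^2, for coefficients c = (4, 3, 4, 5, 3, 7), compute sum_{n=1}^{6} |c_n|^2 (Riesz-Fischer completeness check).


sum |c_n|^2 = 4^2 + 3^2 + 4^2 + 5^2 + 3^2 + 7^2
= 16 + 9 + 16 + 25 + 9 + 49
= 124

124


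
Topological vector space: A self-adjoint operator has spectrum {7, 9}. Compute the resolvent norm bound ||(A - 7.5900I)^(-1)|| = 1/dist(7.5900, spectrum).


dist(7.5900, {7, 9}) = min(|7.5900 - 7|, |7.5900 - 9|)
= min(0.5900, 1.4100) = 0.5900
Resolvent bound = 1/0.5900 = 1.6949

1.6949


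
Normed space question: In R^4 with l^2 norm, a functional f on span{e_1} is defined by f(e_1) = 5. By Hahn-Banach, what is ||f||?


The norm of f is given by ||f|| = sup_{||x||=1} |f(x)|.
On span{e_1}, ||e_1|| = 1, so ||f|| = |f(e_1)| / ||e_1||
= |5| / 1 = 5.0000

5.0000


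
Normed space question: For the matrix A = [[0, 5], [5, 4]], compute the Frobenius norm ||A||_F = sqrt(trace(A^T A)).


||A||_F^2 = sum a_ij^2
= 0^2 + 5^2 + 5^2 + 4^2
= 0 + 25 + 25 + 16 = 66
||A||_F = sqrt(66) = 8.1240

8.1240


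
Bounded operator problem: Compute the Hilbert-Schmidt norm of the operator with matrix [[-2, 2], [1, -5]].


The Hilbert-Schmidt norm is sqrt(sum of squares of all entries).
Sum of squares = (-2)^2 + 2^2 + 1^2 + (-5)^2
= 4 + 4 + 1 + 25 = 34
||T||_HS = sqrt(34) = 5.8310

5.8310


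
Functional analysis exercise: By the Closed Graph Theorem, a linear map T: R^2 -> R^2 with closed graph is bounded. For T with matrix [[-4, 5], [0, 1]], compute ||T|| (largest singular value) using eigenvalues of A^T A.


A^T A = [[16, -20], [-20, 26]]
trace(A^T A) = 42, det(A^T A) = 16
discriminant = 42^2 - 4*16 = 1700
Largest eigenvalue of A^T A = (trace + sqrt(disc))/2 = 41.6155
||T|| = sqrt(41.6155) = 6.4510

6.4510


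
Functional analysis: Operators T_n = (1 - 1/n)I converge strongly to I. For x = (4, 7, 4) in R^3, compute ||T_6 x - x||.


T_6 x - x = (1 - 1/6)x - x = -x/6
||x|| = sqrt(81) = 9.0000
||T_6 x - x|| = ||x||/6 = 9.0000/6 = 1.5000

1.5000


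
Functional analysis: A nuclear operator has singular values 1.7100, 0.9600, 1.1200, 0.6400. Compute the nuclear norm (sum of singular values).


The nuclear norm is the sum of all singular values.
||T||_1 = 1.7100 + 0.9600 + 1.1200 + 0.6400
= 4.4300

4.4300


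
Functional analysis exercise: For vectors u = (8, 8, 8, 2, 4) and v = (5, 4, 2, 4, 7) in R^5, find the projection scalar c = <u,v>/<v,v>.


Computing <u,v> = 8*5 + 8*4 + 8*2 + 2*4 + 4*7 = 124
Computing <v,v> = 5^2 + 4^2 + 2^2 + 4^2 + 7^2 = 110
Projection coefficient = 124/110 = 1.1273

1.1273


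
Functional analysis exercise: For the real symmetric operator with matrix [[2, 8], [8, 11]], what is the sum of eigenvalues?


For a self-adjoint (symmetric) matrix, the eigenvalues are real.
The sum of eigenvalues equals the trace of the matrix.
trace = 2 + 11 = 13

13


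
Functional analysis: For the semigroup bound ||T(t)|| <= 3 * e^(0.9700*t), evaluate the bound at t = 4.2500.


||T(4.2500)|| <= 3 * exp(0.9700 * 4.2500)
= 3 * exp(4.1225)
= 3 * 61.7133
= 185.1400

185.1400


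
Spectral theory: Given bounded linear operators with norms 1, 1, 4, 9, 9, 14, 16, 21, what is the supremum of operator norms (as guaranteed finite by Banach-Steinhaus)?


By the Uniform Boundedness Principle, the supremum of norms is finite.
sup_k ||T_k|| = max(1, 1, 4, 9, 9, 14, 16, 21) = 21

21


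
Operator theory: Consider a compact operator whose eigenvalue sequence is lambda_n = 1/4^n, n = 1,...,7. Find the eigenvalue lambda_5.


The eigenvalue formula gives lambda_5 = 1/4^5
= 1/1024
= 9.7656e-04

9.7656e-04


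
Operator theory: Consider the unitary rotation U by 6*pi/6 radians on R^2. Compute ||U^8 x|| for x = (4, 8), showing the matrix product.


U is a rotation by theta = 6*pi/6
U^8 = rotation by 8*theta = 48*pi/6 = 0*pi/6 (mod 2*pi)
cos(0*pi/6) = 1.0000, sin(0*pi/6) = 0.0000
U^8 x = (1.0000 * 4 - 0.0000 * 8, 0.0000 * 4 + 1.0000 * 8)
= (4.0000, 8.0000)
||U^8 x|| = sqrt(4.0000^2 + 8.0000^2) = sqrt(80.0000) = 8.9443

8.9443


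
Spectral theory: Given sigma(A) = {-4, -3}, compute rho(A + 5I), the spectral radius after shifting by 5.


Spectrum of A + 5I = {1, 2}
Spectral radius = max |lambda| over the shifted spectrum
= max(1, 2) = 2

2


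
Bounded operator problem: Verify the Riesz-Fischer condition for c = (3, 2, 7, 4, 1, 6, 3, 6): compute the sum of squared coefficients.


sum |c_n|^2 = 3^2 + 2^2 + 7^2 + 4^2 + 1^2 + 6^2 + 3^2 + 6^2
= 9 + 4 + 49 + 16 + 1 + 36 + 9 + 36
= 160

160


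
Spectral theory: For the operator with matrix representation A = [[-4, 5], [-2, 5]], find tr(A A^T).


trace(A * A^T) = sum of squares of all entries
= (-4)^2 + 5^2 + (-2)^2 + 5^2
= 16 + 25 + 4 + 25
= 70

70


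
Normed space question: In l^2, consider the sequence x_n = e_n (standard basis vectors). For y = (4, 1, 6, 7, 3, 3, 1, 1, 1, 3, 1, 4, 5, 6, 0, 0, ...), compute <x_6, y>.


x_6 = e_6 is the standard basis vector with 1 in position 6.
<x_6, y> = y_6 = 3
As n -> infinity, <x_n, y> -> 0, confirming weak convergence of (x_n) to 0.

3


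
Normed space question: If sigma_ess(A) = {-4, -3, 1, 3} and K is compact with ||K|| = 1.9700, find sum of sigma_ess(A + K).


By Weyl's theorem, the essential spectrum is invariant under compact perturbations.
sigma_ess(A + K) = sigma_ess(A) = {-4, -3, 1, 3}
Sum = -4 + -3 + 1 + 3 = -3

-3


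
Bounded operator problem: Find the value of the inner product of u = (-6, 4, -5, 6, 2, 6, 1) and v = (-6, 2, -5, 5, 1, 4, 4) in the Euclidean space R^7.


Computing the standard inner product <u, v> = sum u_i * v_i
= -6*-6 + 4*2 + -5*-5 + 6*5 + 2*1 + 6*4 + 1*4
= 36 + 8 + 25 + 30 + 2 + 24 + 4
= 129

129


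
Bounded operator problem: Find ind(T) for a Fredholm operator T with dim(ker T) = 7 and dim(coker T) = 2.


The Fredholm index is defined as ind(T) = dim(ker T) - dim(coker T)
= 7 - 2
= 5

5


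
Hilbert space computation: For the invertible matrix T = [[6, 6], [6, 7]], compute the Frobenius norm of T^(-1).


det(T) = 6*7 - 6*6 = 6
T^(-1) = (1/6) * [[7, -6], [-6, 6]] = [[1.1667, -1.0000], [-1.0000, 1.0000]]
||T^(-1)||_F^2 = 1.1667^2 + (-1.0000)^2 + (-1.0000)^2 + 1.0000^2 = 4.3611
||T^(-1)||_F = sqrt(4.3611) = 2.0883

2.0883


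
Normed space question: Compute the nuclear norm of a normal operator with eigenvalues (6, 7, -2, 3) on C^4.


For a normal operator, singular values equal |eigenvalues|.
Trace norm = sum |lambda_i| = 6 + 7 + 2 + 3
= 18

18


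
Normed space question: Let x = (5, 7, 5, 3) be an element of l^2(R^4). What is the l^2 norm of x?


The l^2 norm = (sum |x_i|^2)^(1/2)
Sum of 2th powers = 25 + 49 + 25 + 9 = 108
||x||_2 = (108)^(1/2) = 10.3923

10.3923


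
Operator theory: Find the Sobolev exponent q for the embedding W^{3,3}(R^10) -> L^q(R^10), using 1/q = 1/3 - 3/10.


Using the Sobolev embedding formula: 1/q = 1/p - k/n
1/q = 1/3 - 3/10 = 1/30
q = 1/(1/30) = 30

30.0000


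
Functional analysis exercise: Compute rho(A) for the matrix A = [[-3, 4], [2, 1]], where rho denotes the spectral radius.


For a 2x2 matrix, eigenvalues satisfy lambda^2 - (trace)*lambda + det = 0
trace = -3 + 1 = -2
det = -3*1 - 4*2 = -11
discriminant = (-2)^2 - 4*(-11) = 48
spectral radius = max |eigenvalue| = 4.4641

4.4641


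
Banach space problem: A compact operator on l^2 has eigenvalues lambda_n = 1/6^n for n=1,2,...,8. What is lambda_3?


The eigenvalue formula gives lambda_3 = 1/6^3
= 1/216
= 0.0046

0.0046


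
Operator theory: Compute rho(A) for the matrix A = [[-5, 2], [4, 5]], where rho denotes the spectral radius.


For a 2x2 matrix, eigenvalues satisfy lambda^2 - (trace)*lambda + det = 0
trace = -5 + 5 = 0
det = -5*5 - 2*4 = -33
discriminant = 0^2 - 4*(-33) = 132
spectral radius = max |eigenvalue| = 5.7446

5.7446


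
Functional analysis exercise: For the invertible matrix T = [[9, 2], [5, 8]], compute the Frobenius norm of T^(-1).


det(T) = 9*8 - 2*5 = 62
T^(-1) = (1/62) * [[8, -2], [-5, 9]] = [[0.1290, -0.0323], [-0.0806, 0.1452]]
||T^(-1)||_F^2 = 0.1290^2 + (-0.0323)^2 + (-0.0806)^2 + 0.1452^2 = 0.0453
||T^(-1)||_F = sqrt(0.0453) = 0.2128

0.2128
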